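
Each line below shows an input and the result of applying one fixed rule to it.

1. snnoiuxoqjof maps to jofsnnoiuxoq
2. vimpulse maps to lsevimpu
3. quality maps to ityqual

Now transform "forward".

Rule — move the last 3 characters to the front (rotate right by 3).
Doing the same to "forward": "ardforw".

ardforw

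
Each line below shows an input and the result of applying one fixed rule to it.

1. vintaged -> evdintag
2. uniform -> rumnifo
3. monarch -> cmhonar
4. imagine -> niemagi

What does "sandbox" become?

osxandb

The pattern: swap the first and last characters, then move the last 2 characters to the front (rotate right by 2).
"sandbox" → "xandbos" → "osxandb".
(Check on "vintaged": → "dintagev" → "evdintag" ✓)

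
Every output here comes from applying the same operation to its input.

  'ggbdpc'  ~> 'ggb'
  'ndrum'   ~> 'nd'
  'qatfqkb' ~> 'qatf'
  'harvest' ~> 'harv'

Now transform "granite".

The rule is to delete the last 3 characters.
On "granite" that produces "gran".

gran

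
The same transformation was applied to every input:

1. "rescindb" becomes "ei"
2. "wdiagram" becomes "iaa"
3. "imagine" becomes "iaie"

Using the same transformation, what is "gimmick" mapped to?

The rule is to keep only the vowels.
So "gimmick" becomes "ii".

ii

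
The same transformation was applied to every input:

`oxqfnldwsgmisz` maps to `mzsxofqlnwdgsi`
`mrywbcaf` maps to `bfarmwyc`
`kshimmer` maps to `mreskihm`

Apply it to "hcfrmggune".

genchrfgmu

The pattern: swap each adjacent pair of characters (1↔2, 3↔4, ...), then move the last 3 characters to the front (rotate right by 3).
For "hcfrmggune", step one produces "chrfgmugen"; step two turns that into "genchrfgmu".
(Check on "oxqfnldwsgmisz": → "xofqlnwdgsimzs" → "mzsxofqlnwdgsi" ✓)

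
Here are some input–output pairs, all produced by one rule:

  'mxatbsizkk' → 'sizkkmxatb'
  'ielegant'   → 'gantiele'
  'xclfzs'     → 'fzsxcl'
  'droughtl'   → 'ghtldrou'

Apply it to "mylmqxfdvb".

Looking at the pairs, the operation is to swap the front and back halves of the string.
So "mylmqxfdvb" becomes "xfdvbmylmq".

xfdvbmylmq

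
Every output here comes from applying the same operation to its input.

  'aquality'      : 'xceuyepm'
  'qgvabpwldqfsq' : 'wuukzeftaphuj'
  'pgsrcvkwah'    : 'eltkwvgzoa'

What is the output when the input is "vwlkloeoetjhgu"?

In each case the input is transformed by: move the last 2 characters to the front (rotate right by 2), then shift every letter 4 places forward in the alphabet (wrapping around).
On "vwlkloeoetjhgu": the first step gives "guvwlkloeoetjh", and the second then gives "kyzapopsisixnl".

kyzapopsisixnl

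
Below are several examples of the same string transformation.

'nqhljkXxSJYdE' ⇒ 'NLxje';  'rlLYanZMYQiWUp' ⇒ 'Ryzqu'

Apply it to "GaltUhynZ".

gTY

In each case the input is transformed by: keep one character in every 3, starting at position 1 (positions 1st, 4th, 7th, ...), then flip the case of every letter.
On "GaltUhynZ": the first step gives "Gty", and the second then gives "gTY".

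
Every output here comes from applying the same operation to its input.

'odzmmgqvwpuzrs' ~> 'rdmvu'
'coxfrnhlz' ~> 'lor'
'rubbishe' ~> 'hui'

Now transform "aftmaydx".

Each output is the input with this applied: move the last 3 characters to the front (rotate right by 3), then keep one character in every 3, starting at position 2 (positions 2nd, 5th, 8th, ...).
For "aftmaydx", step one produces "ydxaftma"; step two turns that into "dfa".

dfa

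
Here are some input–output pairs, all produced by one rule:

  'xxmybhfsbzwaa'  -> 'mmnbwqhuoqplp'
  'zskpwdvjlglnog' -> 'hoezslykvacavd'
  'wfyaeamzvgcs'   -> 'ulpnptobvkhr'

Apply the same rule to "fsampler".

hubpaegt

Looking at the pairs, the operation is to shift every letter 11 places backward in the alphabet (wrapping around), then swap each adjacent pair of characters (1↔2, 3↔4, ...).
Applying both steps to "fsampler": "uhpbeatg", then "hubpaegt".
(Check on "wfyaeamzvgcs": → "lunptpbokvrh" → "ulpnptobvkhr" ✓)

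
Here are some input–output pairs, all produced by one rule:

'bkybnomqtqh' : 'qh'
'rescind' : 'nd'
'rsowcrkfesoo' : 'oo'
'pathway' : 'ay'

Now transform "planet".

et

Rule — keep only the last 2 characters.
On "planet" that produces "et".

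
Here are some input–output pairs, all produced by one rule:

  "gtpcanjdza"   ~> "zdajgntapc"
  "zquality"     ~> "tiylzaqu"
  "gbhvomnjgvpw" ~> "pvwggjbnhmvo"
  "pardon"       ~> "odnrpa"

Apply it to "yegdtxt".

The pattern: move the last 2 characters to the front (rotate right by 2), then take characters alternately from the front and the back (1st, last, 2nd, 2nd-last, ...).
For "yegdtxt", step one produces "xtyegdt"; step two turns that into "xttdyge".

xttdyge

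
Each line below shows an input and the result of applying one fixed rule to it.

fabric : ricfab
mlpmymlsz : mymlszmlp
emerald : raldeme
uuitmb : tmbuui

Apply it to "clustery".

steryclu

In each case the input is transformed by: move the first 3 characters to the end (rotate left by 3).
So "clustery" becomes "steryclu".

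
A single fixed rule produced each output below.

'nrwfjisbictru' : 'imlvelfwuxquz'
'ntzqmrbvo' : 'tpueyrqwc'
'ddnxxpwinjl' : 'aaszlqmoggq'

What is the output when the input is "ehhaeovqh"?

dhrytkhkk

The pattern: shift every letter 3 places forward in the alphabet (wrapping around), then move the first 3 characters to the end (rotate left by 3).
Starting from "ehhaeovqh": after the first operation, "hkkdhrytk"; after the second, "dhrytkhkk".
(Check on "ddnxxpwinjl": → "ggqaaszlqmo" → "aaszlqmoggq" ✓)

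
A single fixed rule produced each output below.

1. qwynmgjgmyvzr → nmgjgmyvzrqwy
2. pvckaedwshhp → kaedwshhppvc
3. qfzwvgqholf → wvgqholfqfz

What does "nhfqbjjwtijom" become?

qbjjwtijomnhf

The rule is to move the first 3 characters to the end (rotate left by 3).
Applying that to "nhfqbjjwtijom" gives "qbjjwtijomnhf".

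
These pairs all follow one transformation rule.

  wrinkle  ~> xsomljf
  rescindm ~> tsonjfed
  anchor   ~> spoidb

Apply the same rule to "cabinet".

Rule — shift every letter 1 place forward in the alphabet (wrapping around), then sort the characters into reverse alphabetical order.
"cabinet" → "dbcjofu" → "uojfdcb".

uojfdcb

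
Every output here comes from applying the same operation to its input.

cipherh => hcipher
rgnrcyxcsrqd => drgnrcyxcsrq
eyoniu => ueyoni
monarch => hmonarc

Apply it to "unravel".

lunrave

Rule — move the last character to the front.
Doing the same to "unravel": "lunrave".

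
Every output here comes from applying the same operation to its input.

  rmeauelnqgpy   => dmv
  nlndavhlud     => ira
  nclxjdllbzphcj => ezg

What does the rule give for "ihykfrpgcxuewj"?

The transformation: shift every letter 3 places backward in the alphabet (wrapping around), then keep only the last 3 characters.
For "ihykfrpgcxuewj", step one produces "fevhcomdzurbtg"; step two turns that into "btg".

btg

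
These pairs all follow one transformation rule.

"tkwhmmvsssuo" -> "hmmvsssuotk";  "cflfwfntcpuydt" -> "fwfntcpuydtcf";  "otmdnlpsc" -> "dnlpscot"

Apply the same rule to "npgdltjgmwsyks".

Each output is the input with this applied: move the first 2 characters to the end (rotate left by 2), then delete the first character.
Working it through for "npgdltjgmwsyks": intermediate "gdltjgmwsyksnp", final "dltjgmwsyksnp".

dltjgmwsyksnp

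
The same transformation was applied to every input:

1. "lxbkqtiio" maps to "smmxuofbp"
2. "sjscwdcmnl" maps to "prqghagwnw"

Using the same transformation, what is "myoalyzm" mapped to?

Rule — reverse the string, then shift every letter 4 places forward in the alphabet (wrapping around).
Applying that to "myoalyzm" gives "qdcpescq".
(Check on "sjscwdcmnl": → "lnmcdwcsjs" → "prqghagwnw" ✓)

qdcpescq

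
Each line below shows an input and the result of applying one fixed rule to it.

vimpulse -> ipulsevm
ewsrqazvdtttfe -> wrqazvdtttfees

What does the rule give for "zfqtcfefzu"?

ftcfefzuzq

In each case the input is transformed by: move the first 2 characters to the end (rotate left by 2), then swap the first and last characters.
On "zfqtcfefzu": the first step gives "qtcfefzuzf", and the second then gives "ftcfefzuzq".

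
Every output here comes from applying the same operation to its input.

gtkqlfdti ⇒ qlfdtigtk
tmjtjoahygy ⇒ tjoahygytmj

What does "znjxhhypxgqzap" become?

Each output is the input with this applied: move the first 3 characters to the end (rotate left by 3).
Applying that to "znjxhhypxgqzap" gives "xhhypxgqzapznj".

xhhypxgqzapznj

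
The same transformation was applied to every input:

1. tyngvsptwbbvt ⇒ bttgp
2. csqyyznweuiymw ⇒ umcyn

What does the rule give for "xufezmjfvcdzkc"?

ckxej

In each case the input is transformed by: keep one character in every 3, starting at position 1 (positions 1st, 4th, 7th, ...), then move the first 3 characters to the end (rotate left by 3).
On "xufezmjfvcdzkc": the first step gives "xejck", and the second then gives "ckxej".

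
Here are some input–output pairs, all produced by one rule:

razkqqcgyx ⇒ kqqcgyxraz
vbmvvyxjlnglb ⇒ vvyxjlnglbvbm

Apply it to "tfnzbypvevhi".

Looking at the pairs, the operation is to move the first 3 characters to the end (rotate left by 3).
Doing the same to "tfnzbypvevhi": "zbypvevhitfn".

zbypvevhitfn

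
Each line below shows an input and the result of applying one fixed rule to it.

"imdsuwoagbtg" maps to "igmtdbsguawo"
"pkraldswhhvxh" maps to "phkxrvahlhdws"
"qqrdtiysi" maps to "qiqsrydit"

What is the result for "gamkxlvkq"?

Looking at the pairs, the operation is to take characters alternately from the front and the back (1st, last, 2nd, 2nd-last, ...).
For "gamkxlvkq" the result is "gqakmvklx".

gqakmvklx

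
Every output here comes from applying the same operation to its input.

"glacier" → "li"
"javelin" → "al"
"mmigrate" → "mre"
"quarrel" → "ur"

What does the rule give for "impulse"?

ml

The pattern: keep one character in every 3, starting at position 2 (positions 2nd, 5th, 8th, ...).
On "impulse" that produces "ml".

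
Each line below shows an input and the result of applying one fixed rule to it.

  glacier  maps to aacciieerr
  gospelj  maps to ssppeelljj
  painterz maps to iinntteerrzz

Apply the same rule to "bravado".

aavvaaddoo

Looking at the pairs, the operation is to delete the first 2 characters, then double every character.
Applying both steps to "bravado": "avado", then "aavvaaddoo".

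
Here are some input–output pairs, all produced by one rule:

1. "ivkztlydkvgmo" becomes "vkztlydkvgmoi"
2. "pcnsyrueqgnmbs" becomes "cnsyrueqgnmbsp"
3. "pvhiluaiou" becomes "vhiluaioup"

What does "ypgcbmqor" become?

In each case the input is transformed by: move the first character to the end.
Applying that to "ypgcbmqor" gives "pgcbmqory".

pgcbmqory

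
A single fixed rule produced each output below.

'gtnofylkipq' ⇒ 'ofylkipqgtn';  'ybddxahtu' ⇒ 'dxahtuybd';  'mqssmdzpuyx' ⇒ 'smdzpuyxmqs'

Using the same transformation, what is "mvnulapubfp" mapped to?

The pattern: move the first 3 characters to the end (rotate left by 3).
Applying that to "mvnulapubfp" gives "ulapubfpmvn".

ulapubfpmvn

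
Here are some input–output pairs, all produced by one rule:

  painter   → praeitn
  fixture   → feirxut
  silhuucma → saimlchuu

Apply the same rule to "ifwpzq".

iqfzwp

The pattern: take characters alternately from the front and the back (1st, last, 2nd, 2nd-last, ...).
On "ifwpzq" that produces "iqfzwp".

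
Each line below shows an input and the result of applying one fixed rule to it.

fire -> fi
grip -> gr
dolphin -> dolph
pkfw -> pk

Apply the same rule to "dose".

In each case the input is transformed by: delete the last 2 characters.
For "dose" the result is "do".

do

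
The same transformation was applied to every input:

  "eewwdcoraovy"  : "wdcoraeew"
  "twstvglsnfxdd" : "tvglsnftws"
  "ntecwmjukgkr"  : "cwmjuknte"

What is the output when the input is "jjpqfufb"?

qfjjp

What's happening: delete the last 3 characters, then move the first 3 characters to the end (rotate left by 3).
Doing the same to "jjpqfufb": "qfjjp".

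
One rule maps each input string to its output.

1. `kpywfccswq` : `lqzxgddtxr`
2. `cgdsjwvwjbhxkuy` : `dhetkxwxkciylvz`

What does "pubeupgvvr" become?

What's happening: shift every letter 1 place forward in the alphabet (wrapping around).
"pubeupgvvr" → "qvcfvqhwws".

qvcfvqhwws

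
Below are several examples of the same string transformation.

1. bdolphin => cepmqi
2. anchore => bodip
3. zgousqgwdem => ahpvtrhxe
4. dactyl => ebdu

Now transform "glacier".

hmbdj

The pattern: delete the last 2 characters, then shift every letter 1 place forward in the alphabet (wrapping around).
Working it through for "glacier": intermediate "glaci", final "hmbdj".
(Check on "bdolphin": → "bdolph" → "cepmqi" ✓)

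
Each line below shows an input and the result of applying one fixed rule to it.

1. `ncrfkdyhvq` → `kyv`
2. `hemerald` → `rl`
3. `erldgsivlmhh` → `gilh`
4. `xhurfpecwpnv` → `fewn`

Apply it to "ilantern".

The rule is to delete the first 3 characters, then keep every other character starting from the second (positions 2nd, 4th, 6th, ...).
For "ilantern", step one produces "ntern"; step two turns that into "tr".

tr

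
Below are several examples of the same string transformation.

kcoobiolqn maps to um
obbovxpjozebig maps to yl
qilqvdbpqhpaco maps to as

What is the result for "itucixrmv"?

sd

The transformation: shift every letter 10 places forward in the alphabet (wrapping around), then keep only the first 2 characters.
Applying both steps to "itucixrmv": "sdemshbwf", then "sd".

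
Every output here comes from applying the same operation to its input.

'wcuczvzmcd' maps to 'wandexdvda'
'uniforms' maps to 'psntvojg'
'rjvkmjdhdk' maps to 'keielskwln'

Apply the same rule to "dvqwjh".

xkiewr

In each case the input is transformed by: shift every letter 1 place forward in the alphabet (wrapping around), then swap the front and back halves of the string.
Working it through for "dvqwjh": intermediate "ewrxki", final "xkiewr".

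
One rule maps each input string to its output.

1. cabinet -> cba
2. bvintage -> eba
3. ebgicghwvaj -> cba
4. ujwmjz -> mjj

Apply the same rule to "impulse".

lie

What's happening: sort the characters into reverse alphabetical order, then keep only the last 3 characters.
For "impulse", step one produces "uspmlie"; step two turns that into "lie".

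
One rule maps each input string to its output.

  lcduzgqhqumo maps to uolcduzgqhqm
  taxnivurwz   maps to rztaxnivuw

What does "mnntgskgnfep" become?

fpmnntgskgne

The pattern: move the last 2 characters to the front (rotate right by 2), then swap the first and last characters.
Doing the same to "mnntgskgnfep": "fpmnntgskgne".
(Check on "lcduzgqhqumo": → "molcduzgqhqu" → "uolcduzgqhqm" ✓)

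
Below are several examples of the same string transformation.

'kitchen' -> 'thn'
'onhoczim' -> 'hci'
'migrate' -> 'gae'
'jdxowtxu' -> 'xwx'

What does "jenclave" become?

nlv

Each output is the input with this applied: delete the first 2 characters, then keep every other character starting from the first (positions 1st, 3rd, 5th, ...).
So "jenclave" becomes "nlv".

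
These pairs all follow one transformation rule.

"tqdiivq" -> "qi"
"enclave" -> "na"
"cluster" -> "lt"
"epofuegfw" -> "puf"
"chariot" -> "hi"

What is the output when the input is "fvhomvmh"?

vmh

In each case the input is transformed by: keep one character in every 3, starting at position 2 (positions 2nd, 5th, 8th, ...).
On "fvhomvmh" that produces "vmh".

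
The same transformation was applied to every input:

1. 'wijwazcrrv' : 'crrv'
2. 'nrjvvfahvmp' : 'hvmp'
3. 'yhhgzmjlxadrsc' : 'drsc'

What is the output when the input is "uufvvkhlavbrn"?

vbrn

Rule — keep only the last 4 characters.
For "uufvvkhlavbrn" the result is "vbrn".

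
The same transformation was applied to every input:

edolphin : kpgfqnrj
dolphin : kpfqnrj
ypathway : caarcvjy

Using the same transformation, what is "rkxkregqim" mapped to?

Looking at the pairs, the operation is to move the last 2 characters to the front (rotate right by 2), then shift every letter 2 places forward in the alphabet (wrapping around).
On "rkxkregqim": the first step gives "imrkxkregq", and the second then gives "kotmzmtgis".

kotmzmtgis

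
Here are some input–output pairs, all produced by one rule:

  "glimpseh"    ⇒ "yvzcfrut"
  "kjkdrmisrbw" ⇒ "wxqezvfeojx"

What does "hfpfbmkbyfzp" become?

The pattern: move the first character to the end, then shift every letter 13 places forward in the alphabet (wrapping around) — i.e. ROT13.
On "hfpfbmkbyfzp": the first step gives "fpfbmkbyfzph", and the second then gives "scsozxolsmcu".
(Check on "kjkdrmisrbw": → "jkdrmisrbwk" → "wxqezvfeojx" ✓)

scsozxolsmcu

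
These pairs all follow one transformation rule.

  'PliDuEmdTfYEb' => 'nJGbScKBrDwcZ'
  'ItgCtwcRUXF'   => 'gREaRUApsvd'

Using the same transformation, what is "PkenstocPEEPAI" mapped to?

nICLQRMAnccnyg

Looking at the pairs, the operation is to shift every letter 2 places backward in the alphabet (wrapping around), then flip the case of every letter.
On "PkenstocPEEPAI": the first step gives "NiclqrmaNCCNYG", and the second then gives "nICLQRMAnccnyg".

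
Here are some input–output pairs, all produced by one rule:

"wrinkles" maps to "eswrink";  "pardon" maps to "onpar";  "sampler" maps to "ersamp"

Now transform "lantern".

rnlant

In each case the input is transformed by: move the last 3 characters to the front (rotate right by 3), then delete the first character.
"lantern" → "ernlant" → "rnlant".
(Check on "sampler": → "lersamp" → "ersamp" ✓)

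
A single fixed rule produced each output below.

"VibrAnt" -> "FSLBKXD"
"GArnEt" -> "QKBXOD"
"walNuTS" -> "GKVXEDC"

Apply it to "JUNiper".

TEXSZOB

Rule — shift every letter 10 places forward in the alphabet (wrapping around), then convert every letter to uppercase.
Applying both steps to "JUNiper": "TEXszob", then "TEXSZOB".
(Check on "VibrAnt": → "FslbKxd" → "FSLBKXD" ✓)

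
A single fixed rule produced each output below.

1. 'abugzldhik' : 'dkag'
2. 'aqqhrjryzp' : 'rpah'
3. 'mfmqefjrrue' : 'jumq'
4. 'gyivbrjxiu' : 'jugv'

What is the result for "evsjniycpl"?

ylej

Each output is the input with this applied: keep one character in every 3, starting at position 1 (positions 1st, 4th, 7th, ...), then move the last 2 characters to the front (rotate right by 2).
On "evsjniycpl" that produces "ylej".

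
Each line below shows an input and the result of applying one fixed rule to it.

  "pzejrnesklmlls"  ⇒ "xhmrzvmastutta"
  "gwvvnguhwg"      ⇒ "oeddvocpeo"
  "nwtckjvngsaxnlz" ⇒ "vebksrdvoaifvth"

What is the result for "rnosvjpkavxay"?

zvwadrxsidfig

What's happening: shift every letter 8 places forward in the alphabet (wrapping around).
"rnosvjpkavxay" → "zvwadrxsidfig".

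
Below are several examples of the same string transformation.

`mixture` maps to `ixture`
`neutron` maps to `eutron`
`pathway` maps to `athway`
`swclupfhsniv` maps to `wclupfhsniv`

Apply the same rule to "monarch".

onarch

Looking at the pairs, the operation is to delete the first character.
For "monarch" the result is "onarch".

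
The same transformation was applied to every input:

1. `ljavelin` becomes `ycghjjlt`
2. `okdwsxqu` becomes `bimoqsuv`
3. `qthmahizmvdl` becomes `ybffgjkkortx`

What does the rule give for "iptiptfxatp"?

ydggnnnrrrv

Rule — sort the characters into alphabetical order, then shift every letter 2 places backward in the alphabet (wrapping around).
"iptiptfxatp" → "ydggnnnrrrv".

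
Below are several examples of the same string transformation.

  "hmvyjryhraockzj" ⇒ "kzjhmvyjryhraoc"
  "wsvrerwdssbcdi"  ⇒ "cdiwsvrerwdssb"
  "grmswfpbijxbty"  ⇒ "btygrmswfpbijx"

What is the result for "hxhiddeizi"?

izihxhidde

The rule is to move the last 3 characters to the front (rotate right by 3).
On "hxhiddeizi" that produces "izihxhidde".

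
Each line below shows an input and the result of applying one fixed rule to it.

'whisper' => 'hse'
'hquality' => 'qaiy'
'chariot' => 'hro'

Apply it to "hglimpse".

gipe

The transformation: keep every other character starting from the second (positions 2nd, 4th, 6th, ...).
For "hglimpse" the result is "gipe".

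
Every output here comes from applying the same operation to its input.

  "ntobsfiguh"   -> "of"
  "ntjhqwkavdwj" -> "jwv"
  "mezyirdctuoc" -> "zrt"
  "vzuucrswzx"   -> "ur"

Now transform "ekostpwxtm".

The pattern: delete the last 3 characters, then keep one character in every 3, starting at position 3 (positions 3rd, 6th, 9th, ...).
Working it through for "ekostpwxtm": intermediate "ekostpw", final "op".

op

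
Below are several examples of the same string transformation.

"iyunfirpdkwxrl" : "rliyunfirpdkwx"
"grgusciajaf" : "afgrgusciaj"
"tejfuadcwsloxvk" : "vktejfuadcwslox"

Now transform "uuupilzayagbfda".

dauuupilzayagbf

The rule is to move the last 2 characters to the front (rotate right by 2).
Doing the same to "uuupilzayagbfda": "dauuupilzayagbf".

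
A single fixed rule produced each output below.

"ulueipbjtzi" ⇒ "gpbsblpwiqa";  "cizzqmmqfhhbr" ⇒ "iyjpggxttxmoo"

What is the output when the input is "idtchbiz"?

In each case the input is transformed by: shift every letter 7 places forward in the alphabet (wrapping around), then move the last 2 characters to the front (rotate right by 2).
So "idtchbiz" becomes "pgpkajoi".

pgpkajoi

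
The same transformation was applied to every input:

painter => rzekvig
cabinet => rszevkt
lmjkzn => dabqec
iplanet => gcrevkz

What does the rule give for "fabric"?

Looking at the pairs, the operation is to move the first character to the end, then shift every letter 9 places backward in the alphabet (wrapping around).
For "fabric" the result is "rsiztw".

rsiztw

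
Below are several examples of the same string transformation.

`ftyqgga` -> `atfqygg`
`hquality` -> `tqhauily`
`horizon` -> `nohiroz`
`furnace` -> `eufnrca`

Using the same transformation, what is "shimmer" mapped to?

Each output is the input with this applied: swap each adjacent pair of characters (1↔2, 3↔4, ...), then move the last character to the front.
Applying both steps to "shimmer": "hsmiemr", then "rhsmiem".

rhsmiem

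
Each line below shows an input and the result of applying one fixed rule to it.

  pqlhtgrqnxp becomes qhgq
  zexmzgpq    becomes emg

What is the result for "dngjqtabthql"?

njtbh

The rule is to delete the last 2 characters, then keep every other character starting from the second (positions 2nd, 4th, 6th, ...).
"dngjqtabthql" → "dngjqtabth" → "njtbh".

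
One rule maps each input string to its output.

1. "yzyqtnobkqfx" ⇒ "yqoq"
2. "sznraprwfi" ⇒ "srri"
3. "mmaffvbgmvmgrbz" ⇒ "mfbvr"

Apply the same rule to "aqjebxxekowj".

What's happening: keep one character in every 3, starting at position 1 (positions 1st, 4th, 7th, ...).
On "aqjebxxekowj" that produces "aexo".

aexo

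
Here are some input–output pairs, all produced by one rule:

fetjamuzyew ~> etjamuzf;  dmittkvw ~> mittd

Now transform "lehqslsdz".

The pattern: delete the last 3 characters, then move the first character to the end.
On "lehqslsdz": the first step gives "lehqsl", and the second then gives "ehqsll".
(Check on "dmittkvw": → "dmitt" → "mittd" ✓)

ehqsll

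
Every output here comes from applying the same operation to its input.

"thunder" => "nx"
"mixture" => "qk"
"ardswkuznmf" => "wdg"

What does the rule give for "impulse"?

Each output is the input with this applied: keep one character in every 3, starting at position 3 (positions 3rd, 6th, 9th, ...), then shift every letter 7 places backward in the alphabet (wrapping around).
For "impulse", step one produces "ps"; step two turns that into "il".

il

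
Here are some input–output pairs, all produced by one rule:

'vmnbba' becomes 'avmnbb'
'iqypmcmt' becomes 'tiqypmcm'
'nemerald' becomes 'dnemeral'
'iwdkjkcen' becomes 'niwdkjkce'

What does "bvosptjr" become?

rbvosptj

Each output is the input with this applied: move the last character to the front.
"bvosptjr" → "rbvosptj".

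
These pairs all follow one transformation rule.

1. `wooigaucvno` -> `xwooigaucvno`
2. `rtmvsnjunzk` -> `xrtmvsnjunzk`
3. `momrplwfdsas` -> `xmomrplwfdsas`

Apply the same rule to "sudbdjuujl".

xsudbdjuujl

In each case the input is transformed by: prepend "x".
Doing the same to "sudbdjuujl": "xsudbdjuujl".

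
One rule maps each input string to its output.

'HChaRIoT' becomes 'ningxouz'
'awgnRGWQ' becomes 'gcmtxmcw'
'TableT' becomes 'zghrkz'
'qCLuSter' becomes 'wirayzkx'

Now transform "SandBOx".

The rule is to shift every letter 6 places forward in the alphabet (wrapping around), then convert every letter to lowercase.
Starting from "SandBOx": after the first operation, "YgtjHUd"; after the second, "ygtjhud".

ygtjhud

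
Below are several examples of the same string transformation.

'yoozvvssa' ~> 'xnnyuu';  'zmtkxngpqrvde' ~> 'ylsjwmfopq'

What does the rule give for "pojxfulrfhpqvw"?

Rule — shift every letter 1 place backward in the alphabet (wrapping around), then delete the last 3 characters.
Working it through for "pojxfulrfhpqvw": intermediate "oniwetkqegopuv", final "oniwetkqego".

oniwetkqego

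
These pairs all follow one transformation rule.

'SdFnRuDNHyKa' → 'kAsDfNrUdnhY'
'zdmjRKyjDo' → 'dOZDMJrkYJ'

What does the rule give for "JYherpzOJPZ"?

pzjyHERPZoj

Each output is the input with this applied: move the last 2 characters to the front (rotate right by 2), then flip the case of every letter.
Working it through for "JYherpzOJPZ": intermediate "PZJYherpzOJ", final "pzjyHERPZoj".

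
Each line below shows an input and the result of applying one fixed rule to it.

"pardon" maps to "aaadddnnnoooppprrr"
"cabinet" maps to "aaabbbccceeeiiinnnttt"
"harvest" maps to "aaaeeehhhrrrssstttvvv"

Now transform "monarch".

The rule is to repeat every character 3 times, then sort the characters into alphabetical order.
For "monarch", step one produces "mmmooonnnaaarrrccchhh"; step two turns that into "aaaccchhhmmmnnnooorrr".

aaaccchhhmmmnnnooorrr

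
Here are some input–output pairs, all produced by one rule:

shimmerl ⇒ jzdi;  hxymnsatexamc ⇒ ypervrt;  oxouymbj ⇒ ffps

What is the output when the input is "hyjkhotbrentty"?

yaykiek

The rule is to shift every letter 9 places backward in the alphabet (wrapping around), then keep every other character starting from the first (positions 1st, 3rd, 5th, ...).
On "hyjkhotbrentty": the first step gives "ypabyfksivekkp", and the second then gives "yaykiek".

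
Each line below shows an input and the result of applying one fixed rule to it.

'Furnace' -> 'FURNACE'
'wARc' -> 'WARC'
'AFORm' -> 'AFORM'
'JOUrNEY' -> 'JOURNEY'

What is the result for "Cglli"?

In each case the input is transformed by: convert every letter to uppercase.
For "Cglli" the result is "CGLLI".

CGLLI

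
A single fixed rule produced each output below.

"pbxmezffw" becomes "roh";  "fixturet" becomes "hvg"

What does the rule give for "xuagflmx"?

zio

Rule — keep one character in every 3, starting at position 1 (positions 1st, 4th, 7th, ...), then shift every letter 2 places forward in the alphabet (wrapping around).
Working it through for "xuagflmx": intermediate "xgm", final "zio".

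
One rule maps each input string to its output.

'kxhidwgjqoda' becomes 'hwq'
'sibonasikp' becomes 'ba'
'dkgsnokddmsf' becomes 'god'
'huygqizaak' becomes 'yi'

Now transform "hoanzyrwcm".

The rule is to delete the last 3 characters, then keep one character in every 3, starting at position 3 (positions 3rd, 6th, 9th, ...).
Applying both steps to "hoanzyrwcm": "hoanzyr", then "ay".

ay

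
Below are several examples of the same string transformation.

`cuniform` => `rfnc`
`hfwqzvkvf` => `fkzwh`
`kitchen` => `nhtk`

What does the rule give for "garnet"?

erg

What's happening: keep every other character starting from the first (positions 1st, 3rd, 5th, ...), then reverse the string.
Working it through for "garnet": intermediate "gre", final "erg".
(Check on "hfwqzvkvf": → "hwzkf" → "fkzwh" ✓)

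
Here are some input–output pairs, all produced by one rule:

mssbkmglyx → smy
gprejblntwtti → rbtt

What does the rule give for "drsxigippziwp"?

In each case the input is transformed by: keep one character in every 3, starting at position 3 (positions 3rd, 6th, 9th, ...).
For "drsxigippziwp" the result is "sgpw".

sgpw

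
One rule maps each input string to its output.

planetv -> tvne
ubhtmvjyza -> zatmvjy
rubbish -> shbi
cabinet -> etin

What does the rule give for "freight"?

The rule is to delete the first 3 characters, then move the last 2 characters to the front (rotate right by 2).
On "freight": the first step gives "ight", and the second then gives "htig".
(Check on "rubbish": → "bish" → "shbi" ✓)

htig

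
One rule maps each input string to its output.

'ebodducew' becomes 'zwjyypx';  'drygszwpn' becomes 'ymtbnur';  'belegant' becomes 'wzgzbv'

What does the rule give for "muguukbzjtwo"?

hpbppfwueo

Looking at the pairs, the operation is to delete the last 2 characters, then shift every letter 5 places backward in the alphabet (wrapping around).
For "muguukbzjtwo", step one produces "muguukbzjt"; step two turns that into "hpbppfwueo".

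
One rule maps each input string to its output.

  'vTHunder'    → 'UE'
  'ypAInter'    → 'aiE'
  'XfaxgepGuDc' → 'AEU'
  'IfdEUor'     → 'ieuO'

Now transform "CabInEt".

The transformation: flip the case of every letter, then keep only the vowels.
Starting from "CabInEt": after the first operation, "cABiNeT"; after the second, "Aie".
(Check on "ypAInter": → "YPaiNTER" → "aiE" ✓)

Aie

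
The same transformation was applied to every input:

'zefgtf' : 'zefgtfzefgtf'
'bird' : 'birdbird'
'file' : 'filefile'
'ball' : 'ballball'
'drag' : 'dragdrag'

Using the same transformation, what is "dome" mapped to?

domedome

The rule is to write the whole string twice.
"dome" → "domedome".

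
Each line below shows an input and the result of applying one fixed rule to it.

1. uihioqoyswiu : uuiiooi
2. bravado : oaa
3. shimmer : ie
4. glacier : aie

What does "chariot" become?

aio

What's happening: move the last character to the front, then keep only the vowels.
On "chariot": the first step gives "tchario", and the second then gives "aio".
(Check on "uihioqoyswiu": → "uuihioqoyswi" → "uuiiooi" ✓)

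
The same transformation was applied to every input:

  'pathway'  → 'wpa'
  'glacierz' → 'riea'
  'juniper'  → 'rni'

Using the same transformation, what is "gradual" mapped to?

The pattern: sort the characters into reverse alphabetical order, then keep every other character starting from the second (positions 2nd, 4th, 6th, ...).
Starting from "gradual": after the first operation, "urlgdaa"; after the second, "rga".

rga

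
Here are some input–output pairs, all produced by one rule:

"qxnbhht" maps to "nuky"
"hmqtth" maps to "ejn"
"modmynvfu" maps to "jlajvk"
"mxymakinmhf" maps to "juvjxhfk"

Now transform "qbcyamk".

nyzv

Rule — shift every letter 3 places backward in the alphabet (wrapping around), then delete the last 3 characters.
For "qbcyamk", step one produces "nyzvxjh"; step two turns that into "nyzv".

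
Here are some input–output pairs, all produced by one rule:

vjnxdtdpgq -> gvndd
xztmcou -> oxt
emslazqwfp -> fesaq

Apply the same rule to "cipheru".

The transformation: move the last 3 characters to the front (rotate right by 3), then keep every other character starting from the second (positions 2nd, 4th, 6th, ...).
Working it through for "cipheru": intermediate "eruciph", final "rcp".

rcp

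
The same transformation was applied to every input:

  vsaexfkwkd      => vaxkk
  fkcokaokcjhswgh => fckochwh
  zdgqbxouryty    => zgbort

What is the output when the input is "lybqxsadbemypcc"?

Looking at the pairs, the operation is to keep every other character starting from the first (positions 1st, 3rd, 5th, ...).
Doing the same to "lybqxsadbemypcc": "lbxabmpc".

lbxabmpc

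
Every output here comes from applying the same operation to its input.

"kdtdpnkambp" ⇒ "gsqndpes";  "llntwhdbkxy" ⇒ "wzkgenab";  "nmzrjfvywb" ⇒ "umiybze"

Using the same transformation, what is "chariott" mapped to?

ulrww

What's happening: delete the first 3 characters, then shift every letter 3 places forward in the alphabet (wrapping around).
Working it through for "chariott": intermediate "riott", final "ulrww".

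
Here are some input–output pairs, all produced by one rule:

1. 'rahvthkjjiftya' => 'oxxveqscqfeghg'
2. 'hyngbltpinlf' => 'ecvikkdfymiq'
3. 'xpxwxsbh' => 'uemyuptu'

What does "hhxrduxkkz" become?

ewehuhouar

Rule — shift every letter 3 places backward in the alphabet (wrapping around), then take characters alternately from the front and the back (1st, last, 2nd, 2nd-last, ...).
Starting from "hhxrduxkkz": after the first operation, "eeuoaruhhw"; after the second, "ewehuhouar".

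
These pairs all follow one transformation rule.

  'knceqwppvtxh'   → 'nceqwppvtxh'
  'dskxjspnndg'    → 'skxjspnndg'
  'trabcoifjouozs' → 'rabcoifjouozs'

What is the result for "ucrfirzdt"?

The transformation: delete the first character.
On "ucrfirzdt" that produces "crfirzdt".

crfirzdt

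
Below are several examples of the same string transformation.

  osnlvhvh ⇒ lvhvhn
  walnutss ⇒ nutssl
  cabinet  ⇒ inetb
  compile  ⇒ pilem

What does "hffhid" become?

hidf

Looking at the pairs, the operation is to delete the first 2 characters, then move the first character to the end.
Applying both steps to "hffhid": "fhid", then "hidf".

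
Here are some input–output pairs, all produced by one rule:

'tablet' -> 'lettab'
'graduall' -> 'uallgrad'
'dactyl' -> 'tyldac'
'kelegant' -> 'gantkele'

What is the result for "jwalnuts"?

The transformation: swap the front and back halves of the string.
So "jwalnuts" becomes "nutsjwal".

nutsjwal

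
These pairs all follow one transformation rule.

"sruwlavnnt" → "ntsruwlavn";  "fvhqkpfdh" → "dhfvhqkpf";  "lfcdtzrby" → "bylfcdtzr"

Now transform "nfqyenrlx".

The rule is to move the last 2 characters to the front (rotate right by 2).
For "nfqyenrlx" the result is "lxnfqyenr".

lxnfqyenr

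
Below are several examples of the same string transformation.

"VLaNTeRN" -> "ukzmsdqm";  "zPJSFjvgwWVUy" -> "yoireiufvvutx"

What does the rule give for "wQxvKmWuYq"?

What's happening: shift every letter 1 place backward in the alphabet (wrapping around), then convert every letter to lowercase.
On "wQxvKmWuYq" that produces "vpwujlvtxp".

vpwujlvtxp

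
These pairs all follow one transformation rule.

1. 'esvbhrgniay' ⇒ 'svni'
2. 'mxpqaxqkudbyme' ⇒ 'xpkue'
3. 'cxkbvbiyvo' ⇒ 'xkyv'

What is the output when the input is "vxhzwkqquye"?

xhqu

The pattern: swap each adjacent pair of characters (1↔2, 3↔4, ...), then keep one character in every 3, starting at position 1 (positions 1st, 4th, 7th, ...).
On "vxhzwkqquye": the first step gives "xvzhkwqqyue", and the second then gives "xhqu".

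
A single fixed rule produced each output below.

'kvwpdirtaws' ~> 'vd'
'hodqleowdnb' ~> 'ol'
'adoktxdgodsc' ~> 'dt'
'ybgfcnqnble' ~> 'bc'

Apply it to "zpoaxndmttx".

px

The pattern: keep one character in every 3, starting at position 2 (positions 2nd, 5th, 8th, ...), then keep only the first 2 characters.
For "zpoaxndmttx", step one produces "pxmx"; step two turns that into "px".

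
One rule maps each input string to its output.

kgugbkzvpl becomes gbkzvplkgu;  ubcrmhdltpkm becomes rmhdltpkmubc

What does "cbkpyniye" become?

pyniyecbk

In each case the input is transformed by: move the first 3 characters to the end (rotate left by 3).
On "cbkpyniye" that produces "pyniyecbk".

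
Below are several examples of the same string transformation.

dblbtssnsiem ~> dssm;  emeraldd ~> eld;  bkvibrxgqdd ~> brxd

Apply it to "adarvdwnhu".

What's happening: swap each adjacent pair of characters (1↔2, 3↔4, ...), then keep one character in every 3, starting at position 2 (positions 2nd, 5th, 8th, ...).
"adarvdwnhu" → "adw".
(Check on "dblbtssnsiem": → "bdblstnsisme" → "dssm" ✓)

adw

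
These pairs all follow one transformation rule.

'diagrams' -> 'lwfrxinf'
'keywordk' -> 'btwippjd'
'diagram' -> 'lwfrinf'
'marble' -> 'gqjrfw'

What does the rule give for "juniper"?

Looking at the pairs, the operation is to move the first 3 characters to the end (rotate left by 3), then shift every letter 5 places forward in the alphabet (wrapping around).
Working it through for "juniper": intermediate "iperjun", final "nujwozs".
(Check on "diagrams": → "gramsdia" → "lwfrxinf" ✓)

nujwozs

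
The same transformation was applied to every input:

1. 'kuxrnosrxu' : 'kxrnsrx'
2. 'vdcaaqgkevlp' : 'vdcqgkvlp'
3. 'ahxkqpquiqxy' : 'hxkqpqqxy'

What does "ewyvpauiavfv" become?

The transformation: remove every vowel.
"ewyvpauiavfv" → "wyvpvfv".

wyvpvfv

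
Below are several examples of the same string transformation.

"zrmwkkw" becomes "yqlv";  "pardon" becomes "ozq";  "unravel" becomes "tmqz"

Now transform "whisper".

In each case the input is transformed by: delete the last 3 characters, then shift every letter 1 place backward in the alphabet (wrapping around).
Doing the same to "whisper": "vghr".

vghr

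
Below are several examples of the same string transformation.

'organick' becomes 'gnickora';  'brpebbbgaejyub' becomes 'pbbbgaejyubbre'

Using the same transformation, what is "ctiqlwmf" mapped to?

In each case the input is transformed by: move the first 3 characters to the end (rotate left by 3), then swap the first and last characters.
Applying both steps to "ctiqlwmf": "qlwmfcti", then "ilwmfctq".
(Check on "brpebbbgaejyub": → "ebbbgaejyubbrp" → "pbbbgaejyubbre" ✓)

ilwmfctq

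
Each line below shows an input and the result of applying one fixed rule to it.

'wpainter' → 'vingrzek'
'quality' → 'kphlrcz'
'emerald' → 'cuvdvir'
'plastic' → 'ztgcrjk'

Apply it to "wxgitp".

The pattern: shift every letter 9 places backward in the alphabet (wrapping around), then move the last 2 characters to the front (rotate right by 2).
So "wxgitp" becomes "kgnoxz".

kgnoxz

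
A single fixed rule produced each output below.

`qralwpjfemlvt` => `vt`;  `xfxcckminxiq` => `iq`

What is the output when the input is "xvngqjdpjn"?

jn

What's happening: keep only the last 2 characters.
For "xvngqjdpjn" the result is "jn".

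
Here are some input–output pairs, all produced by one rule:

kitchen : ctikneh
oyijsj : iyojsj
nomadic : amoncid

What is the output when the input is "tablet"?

Each output is the input with this applied: move the last 3 characters to the front (rotate right by 3), then reverse the string.
Applying both steps to "tablet": "lettab", then "battel".

battel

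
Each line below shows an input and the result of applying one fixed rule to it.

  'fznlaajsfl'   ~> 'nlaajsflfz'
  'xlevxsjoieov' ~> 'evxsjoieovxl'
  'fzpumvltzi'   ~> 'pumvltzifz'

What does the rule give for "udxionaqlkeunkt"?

xionaqlkeunktud

Rule — move the first 2 characters to the end (rotate left by 2).
On "udxionaqlkeunkt" that produces "xionaqlkeunktud".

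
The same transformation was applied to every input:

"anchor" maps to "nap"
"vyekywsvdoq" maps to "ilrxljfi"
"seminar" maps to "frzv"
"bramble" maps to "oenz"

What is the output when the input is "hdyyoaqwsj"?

uqllbnd

Rule — shift every letter 13 places forward in the alphabet (wrapping around) — i.e. ROT13, then delete the last 3 characters.
Applying both steps to "hdyyoaqwsj": "uqllbndjfw", then "uqllbnd".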